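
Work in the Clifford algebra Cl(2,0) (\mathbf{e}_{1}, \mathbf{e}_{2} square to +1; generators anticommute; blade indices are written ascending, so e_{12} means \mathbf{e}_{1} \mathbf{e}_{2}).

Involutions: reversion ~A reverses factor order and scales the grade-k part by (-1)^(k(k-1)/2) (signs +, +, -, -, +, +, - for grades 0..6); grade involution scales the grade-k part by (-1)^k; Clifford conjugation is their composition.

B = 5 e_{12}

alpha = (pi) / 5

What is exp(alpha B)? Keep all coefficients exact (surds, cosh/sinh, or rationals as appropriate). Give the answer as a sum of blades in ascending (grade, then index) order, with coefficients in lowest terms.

B^2 = (5)^2*(e_{12})^2 = 25*(-1) = -25 (a basis 2-blade squares to minus the product of its generators' squares).
B^2 = -25 — since the square is negative, the closed form is circular: l = 5, alpha*l = \pi, so exp(alpha B) = cos(\pi) + (sin(\pi)/5)*B = -1 + (0)*B.
Answer: -1


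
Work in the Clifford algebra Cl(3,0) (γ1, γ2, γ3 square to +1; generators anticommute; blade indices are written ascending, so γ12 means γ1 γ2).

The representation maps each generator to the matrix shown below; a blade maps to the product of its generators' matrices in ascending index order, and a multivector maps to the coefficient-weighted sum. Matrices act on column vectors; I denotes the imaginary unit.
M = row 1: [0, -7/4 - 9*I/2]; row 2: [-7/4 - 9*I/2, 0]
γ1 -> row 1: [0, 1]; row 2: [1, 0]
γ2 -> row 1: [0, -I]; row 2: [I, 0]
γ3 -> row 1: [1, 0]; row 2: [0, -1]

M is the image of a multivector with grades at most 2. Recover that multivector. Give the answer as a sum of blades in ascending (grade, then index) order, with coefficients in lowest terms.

Method: 1, rho(γ1), rho(γ2), rho(γ3) form a trace-orthogonal basis of the 2x2 complex matrices (tr(X Y) = 2 if X = Y, else 0), so M = m0*1 + m1*rho(γ1) + m2*rho(γ2) + m3*rho(γ3) with m0 = tr(M)/2 = 0, m1 = tr(M rho(γ1))/2 = -7/4 - 9*I/2, m2 = tr(M rho(γ2))/2 = 0, m3 = tr(M rho(γ3))/2 = 0.
Multiplying table entries, the bivector images are rho(γ12) = I*rho(γ3), rho(γ13) = -I*rho(γ2), rho(γ23) = I*rho(γ1); with real blade coefficients the real parts of m0..m3 are the coefficients of 1, γ1, γ2, γ3 and the imaginary parts give the bivectors (γ23: Im m1, γ13: -Im m2, γ12: Im m3).
Answer: -7/4*γ1 - 9/2*γ23


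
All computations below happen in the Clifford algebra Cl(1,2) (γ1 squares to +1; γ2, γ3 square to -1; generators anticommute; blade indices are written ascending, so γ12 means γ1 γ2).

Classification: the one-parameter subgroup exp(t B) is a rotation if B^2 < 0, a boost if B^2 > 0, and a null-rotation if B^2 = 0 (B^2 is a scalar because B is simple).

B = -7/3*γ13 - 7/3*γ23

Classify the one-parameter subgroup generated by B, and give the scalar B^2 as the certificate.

B^2 term by term: the squares give (-7/3)^2*(γ13)^2 + (-7/3)^2*(γ23)^2 = 49/9*(+1) + 49/9*(-1) = 0 (each basis 2-blade squares to minus the product of its generators' squares); cross terms between blades sharing an index anticommute and cancel. So B^2 = 0.
Answer: null-rotation, certificate B^2 = 0. The invariant at work: B^2 = 0 is unchanged by conjugation, hence its sign classifies the subgroup whatever basis B is written in.


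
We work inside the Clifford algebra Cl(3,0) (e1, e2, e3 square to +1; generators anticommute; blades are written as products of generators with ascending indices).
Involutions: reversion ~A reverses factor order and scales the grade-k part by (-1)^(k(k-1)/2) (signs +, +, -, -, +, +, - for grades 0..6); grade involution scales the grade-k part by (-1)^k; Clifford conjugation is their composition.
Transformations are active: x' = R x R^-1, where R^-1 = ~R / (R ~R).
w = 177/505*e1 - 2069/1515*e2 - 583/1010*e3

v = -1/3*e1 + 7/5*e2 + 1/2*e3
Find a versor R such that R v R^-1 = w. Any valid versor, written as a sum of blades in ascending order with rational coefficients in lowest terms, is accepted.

A norm check does it: q(v) = q(w) = 2089/900, hence R = v + w = 26/1515*e1 + 52/1515*e2 - 39/505*e3 realises the map — parallel part kept, (v - w)/2 negated, v carried to w.
Answer: 26/1515*e1 + 52/1515*e2 - 39/505*e3


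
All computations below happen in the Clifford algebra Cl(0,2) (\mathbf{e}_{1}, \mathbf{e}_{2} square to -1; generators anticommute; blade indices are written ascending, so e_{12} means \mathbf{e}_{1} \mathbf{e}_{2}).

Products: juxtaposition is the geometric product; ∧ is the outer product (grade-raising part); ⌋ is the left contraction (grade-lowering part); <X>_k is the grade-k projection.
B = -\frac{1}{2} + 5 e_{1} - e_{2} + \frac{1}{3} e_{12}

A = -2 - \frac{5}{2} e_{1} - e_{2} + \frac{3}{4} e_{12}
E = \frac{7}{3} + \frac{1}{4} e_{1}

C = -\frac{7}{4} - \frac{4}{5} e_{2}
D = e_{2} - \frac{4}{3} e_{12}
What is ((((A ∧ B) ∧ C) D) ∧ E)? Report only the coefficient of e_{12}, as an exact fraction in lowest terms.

step 1: 1 - \frac{35}{4} e_{1} + \frac{5}{2} e_{2} + \frac{155}{24} e_{12}
step 2: -\frac{7}{4} + \frac{245}{16} e_{1} - \frac{207}{40} e_{2} - \frac{413}{96} e_{12}
step 3: -\frac{101}{180} + \frac{5377}{480} e_{1} + \frac{56}{3} e_{2} + \frac{847}{48} e_{12}
step 4: -\frac{707}{540} + \frac{12479}{480} e_{1} + \frac{392}{9} e_{2} + \frac{5257}{144} e_{12}
Answer: \frac{5257}{144}


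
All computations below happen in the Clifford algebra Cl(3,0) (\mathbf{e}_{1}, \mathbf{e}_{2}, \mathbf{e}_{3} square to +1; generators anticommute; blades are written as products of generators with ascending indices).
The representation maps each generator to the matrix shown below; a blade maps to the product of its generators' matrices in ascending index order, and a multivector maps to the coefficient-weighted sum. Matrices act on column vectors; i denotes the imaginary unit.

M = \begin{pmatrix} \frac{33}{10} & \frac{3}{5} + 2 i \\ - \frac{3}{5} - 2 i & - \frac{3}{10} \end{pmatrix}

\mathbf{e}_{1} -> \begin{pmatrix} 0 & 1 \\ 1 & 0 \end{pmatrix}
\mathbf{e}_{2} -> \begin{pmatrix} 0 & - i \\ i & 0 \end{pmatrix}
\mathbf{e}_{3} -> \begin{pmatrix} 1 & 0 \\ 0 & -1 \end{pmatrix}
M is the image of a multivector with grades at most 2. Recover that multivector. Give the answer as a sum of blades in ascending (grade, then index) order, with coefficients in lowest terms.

Method: 1, rho(e_{1}), rho(e_{2}), rho(e_{3}) form a trace-orthogonal basis of the 2x2 complex matrices (tr(X Y) = 2 if X = Y, else 0), so M = m0*1 + m1*rho(e_{1}) + m2*rho(e_{2}) + m3*rho(e_{3}) with m0 = tr(M)/2 = \frac{3}{2}, m1 = tr(M rho(e_{1}))/2 = 0, m2 = tr(M rho(e_{2}))/2 = -2 + \frac{3 i}{5}, m3 = tr(M rho(e_{3}))/2 = \frac{9}{5}.
Multiplying table entries, the bivector images are rho(e_{1} e_{2}) = i*rho(e_{3}), rho(e_{1} e_{3}) = -i*rho(e_{2}), rho(e_{2} e_{3}) = i*rho(e_{1}); with real blade coefficients the real parts of m0..m3 are the coefficients of 1, e_{1}, e_{2}, e_{3} and the imaginary parts give the bivectors (e_{2} e_{3}: Im m1, e_{1} e_{3}: -Im m2, e_{1} e_{2}: Im m3).
Answer: \frac{3}{2} - 2 e_{2} + \frac{9}{5} e_{3} - \frac{3}{5} e_{1} e_{3}


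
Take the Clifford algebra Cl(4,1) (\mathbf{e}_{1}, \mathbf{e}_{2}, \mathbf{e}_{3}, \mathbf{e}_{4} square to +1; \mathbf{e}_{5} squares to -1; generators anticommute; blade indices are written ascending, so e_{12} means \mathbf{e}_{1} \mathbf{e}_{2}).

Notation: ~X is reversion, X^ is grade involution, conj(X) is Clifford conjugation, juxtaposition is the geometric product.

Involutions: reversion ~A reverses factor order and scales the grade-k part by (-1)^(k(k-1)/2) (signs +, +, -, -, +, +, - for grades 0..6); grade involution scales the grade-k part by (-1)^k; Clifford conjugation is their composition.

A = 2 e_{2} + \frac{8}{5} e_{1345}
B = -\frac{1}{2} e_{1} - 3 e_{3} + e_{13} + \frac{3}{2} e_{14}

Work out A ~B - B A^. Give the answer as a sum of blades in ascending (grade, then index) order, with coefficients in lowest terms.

first term: e_{12} - 6 e_{23} - \frac{12}{5} e_{35} + \frac{8}{5} e_{45} + 2 e_{123} + 3 e_{124} - \frac{24}{5} e_{145} + \frac{4}{5} e_{345}
second term: e_{12} - 6 e_{23} + \frac{12}{5} e_{35} - \frac{8}{5} e_{45} + 2 e_{123} + 3 e_{124} + \frac{24}{5} e_{145} - \frac{4}{5} e_{345}
Answer: -\frac{24}{5} e_{35} + \frac{16}{5} e_{45} - \frac{48}{5} e_{145} + \frac{8}{5} e_{345}


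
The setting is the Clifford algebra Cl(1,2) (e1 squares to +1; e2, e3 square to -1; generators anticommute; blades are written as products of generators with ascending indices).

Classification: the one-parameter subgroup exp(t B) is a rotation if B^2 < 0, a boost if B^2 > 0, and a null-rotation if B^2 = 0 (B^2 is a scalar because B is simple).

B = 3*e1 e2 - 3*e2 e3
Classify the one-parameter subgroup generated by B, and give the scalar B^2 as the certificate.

B^2 term by term: the squares give (3)^2*(e1 e2)^2 + (-3)^2*(e2 e3)^2 = 9*(+1) + 9*(-1) = 0 (each basis 2-blade squares to minus the product of its generators' squares); cross terms between blades sharing an index anticommute and cancel. So B^2 = 0.
Answer: null-rotation, certificate B^2 = 0. B^2 = 0 is basis-independent, so its sign is the whole story.


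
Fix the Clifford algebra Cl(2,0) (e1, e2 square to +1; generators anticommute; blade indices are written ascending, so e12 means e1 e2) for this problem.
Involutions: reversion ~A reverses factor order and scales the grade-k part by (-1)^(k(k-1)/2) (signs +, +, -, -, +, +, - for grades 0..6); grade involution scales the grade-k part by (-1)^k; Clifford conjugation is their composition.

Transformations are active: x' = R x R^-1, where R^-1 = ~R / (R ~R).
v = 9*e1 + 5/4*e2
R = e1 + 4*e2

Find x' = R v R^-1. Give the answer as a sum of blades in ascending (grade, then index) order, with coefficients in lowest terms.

~R = e1 + 4*e2, and R ~R = 17, so R^-1 = ~R / (17).
R v = 14 - 139/4*e12
Answer: -125/17*e1 + 363/68*e2


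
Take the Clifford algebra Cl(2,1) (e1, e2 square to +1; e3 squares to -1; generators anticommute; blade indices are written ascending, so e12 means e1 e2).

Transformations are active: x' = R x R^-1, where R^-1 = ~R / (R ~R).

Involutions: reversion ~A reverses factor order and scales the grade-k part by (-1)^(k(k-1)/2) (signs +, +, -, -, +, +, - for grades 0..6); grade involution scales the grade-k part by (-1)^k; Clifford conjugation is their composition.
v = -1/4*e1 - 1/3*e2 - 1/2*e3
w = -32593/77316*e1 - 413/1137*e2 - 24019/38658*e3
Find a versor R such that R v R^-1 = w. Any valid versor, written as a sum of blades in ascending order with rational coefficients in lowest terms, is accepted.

Here q(v) = q(w) = -11/144; the classical choice R = v + w = -25961/38658*e1 - 264/379*e2 - 21674/19329*e3 then realises v -> w under the sandwich.
Answer: -25961/38658*e1 - 264/379*e2 - 21674/19329*e3


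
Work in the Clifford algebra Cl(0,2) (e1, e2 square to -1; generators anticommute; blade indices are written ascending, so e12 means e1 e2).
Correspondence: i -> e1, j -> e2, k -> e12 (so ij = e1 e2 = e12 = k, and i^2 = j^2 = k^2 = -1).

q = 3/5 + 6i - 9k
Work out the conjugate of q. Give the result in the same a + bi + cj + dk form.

In blades: q = 3/5 + 6*e1 - 9*e12.
Conjugation here is Clifford conjugation: the scalar is fixed and the grade-1 and grade-2 blades all flip sign, giving 3/5 - 6*e1 + 9*e12; translating back:
Answer: 3/5 - 6i + 9k


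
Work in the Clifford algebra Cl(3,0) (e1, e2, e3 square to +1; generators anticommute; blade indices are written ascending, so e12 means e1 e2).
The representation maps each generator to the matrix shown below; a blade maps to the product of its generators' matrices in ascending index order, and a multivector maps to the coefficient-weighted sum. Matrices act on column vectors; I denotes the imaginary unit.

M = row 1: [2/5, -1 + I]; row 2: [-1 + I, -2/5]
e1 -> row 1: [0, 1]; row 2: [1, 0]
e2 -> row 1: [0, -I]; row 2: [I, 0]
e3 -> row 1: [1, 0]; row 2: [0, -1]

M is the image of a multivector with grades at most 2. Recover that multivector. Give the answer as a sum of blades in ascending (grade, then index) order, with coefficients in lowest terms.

Method: 1, rho(e1), rho(e2), rho(e3) form a trace-orthogonal basis of the 2x2 complex matrices (tr(X Y) = 2 if X = Y, else 0), so M = m0*1 + m1*rho(e1) + m2*rho(e2) + m3*rho(e3) with m0 = tr(M)/2 = 0, m1 = tr(M rho(e1))/2 = -1 + I, m2 = tr(M rho(e2))/2 = 0, m3 = tr(M rho(e3))/2 = 2/5.
Multiplying table entries, the bivector images are rho(e12) = I*rho(e3), rho(e13) = -I*rho(e2), rho(e23) = I*rho(e1); with real blade coefficients the real parts of m0..m3 are the coefficients of 1, e1, e2, e3 and the imaginary parts give the bivectors (e23: Im m1, e13: -Im m2, e12: Im m3).
Answer: -e1 + 2/5*e3 + e23


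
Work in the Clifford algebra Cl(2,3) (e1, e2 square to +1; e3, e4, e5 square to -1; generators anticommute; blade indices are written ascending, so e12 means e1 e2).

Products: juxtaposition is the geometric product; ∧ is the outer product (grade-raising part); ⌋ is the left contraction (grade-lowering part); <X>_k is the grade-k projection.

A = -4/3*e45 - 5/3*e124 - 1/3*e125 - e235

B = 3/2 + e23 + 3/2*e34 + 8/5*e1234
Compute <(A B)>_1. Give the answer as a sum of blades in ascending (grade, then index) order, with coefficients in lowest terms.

step 1: 8/3*e3 - e5 - 2*e35 - 2*e45 - 5/2*e123 - 5/2*e124 - 1/2*e125 - 5/3*e134 - 1/3*e135 - 8/5*e145 - 3/2*e235 + 3/2*e245 + 8/15*e345 - 32/15*e1235 - 4/3*e2345 - 1/2*e12345
step 2: 8/3*e3 - e5
Answer: 8/3*e3 - e5


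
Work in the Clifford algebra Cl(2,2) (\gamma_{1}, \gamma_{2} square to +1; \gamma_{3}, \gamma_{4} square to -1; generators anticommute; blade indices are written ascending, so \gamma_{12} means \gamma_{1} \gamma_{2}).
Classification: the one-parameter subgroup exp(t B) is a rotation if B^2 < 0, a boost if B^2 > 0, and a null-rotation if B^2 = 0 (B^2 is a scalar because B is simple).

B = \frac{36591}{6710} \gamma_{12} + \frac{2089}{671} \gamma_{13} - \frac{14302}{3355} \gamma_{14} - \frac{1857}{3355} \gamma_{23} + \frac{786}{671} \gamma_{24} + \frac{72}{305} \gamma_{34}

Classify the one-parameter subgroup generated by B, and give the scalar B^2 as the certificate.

B^2 term by term: the squares give (\frac{36591}{6710})^2*(\gamma_{12})^2 + (\frac{2089}{671})^2*(\gamma_{13})^2 + (-\frac{14302}{3355})^2*(\gamma_{14})^2 + (-\frac{1857}{3355})^2*(\gamma_{23})^2 + (\frac{786}{671})^2*(\gamma_{24})^2 + (\frac{72}{305})^2*(\gamma_{34})^2 = \frac{1338901281}{45024100}*(-1) + \frac{4363921}{450241}*(+1) + \frac{204547204}{11256025}*(+1) + \frac{3448449}{11256025}*(+1) + \frac{617796}{450241}*(+1) + \frac{5184}{93025}*(-1) = -\frac{1}{4} (each basis 2-blade squares to minus the product of its generators' squares); cross terms between blades sharing an index anticommute and cancel; the commuting (index-disjoint) pairs give grade-4 terms 2*c*c'*(blade product), which cancel blade by blade — \gamma_{1234}: \frac{2634552}{1023275} - \frac{3283908}{450241} + \frac{53117628}{11256025} = 0 — confirming B is simple. So B^2 = -\frac{1}{4}.
Answer: rotation, certificate B^2 = -\frac{1}{4}. One invariant decides it: the square -\frac{1}{4} survives every conjugation, and its sign is exactly the classification.


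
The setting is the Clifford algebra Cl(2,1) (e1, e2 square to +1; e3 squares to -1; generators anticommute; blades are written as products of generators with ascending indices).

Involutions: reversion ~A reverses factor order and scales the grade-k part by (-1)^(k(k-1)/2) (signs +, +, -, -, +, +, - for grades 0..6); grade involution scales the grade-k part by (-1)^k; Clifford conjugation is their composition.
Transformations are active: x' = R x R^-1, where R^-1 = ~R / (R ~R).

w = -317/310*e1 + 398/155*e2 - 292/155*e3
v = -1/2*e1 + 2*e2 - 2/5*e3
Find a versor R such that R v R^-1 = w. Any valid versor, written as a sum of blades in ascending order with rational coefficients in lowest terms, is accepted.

Reasoning: v^2 = w^2 = 409/100 since conjugation preserves the quadratic form; R = v + w = -236/155*e1 + 708/155*e2 - 354/155*e3 is then valid when invertible, keeping its own part and reversing (v - w)/2.
Answer: -236/155*e1 + 708/155*e2 - 354/155*e3


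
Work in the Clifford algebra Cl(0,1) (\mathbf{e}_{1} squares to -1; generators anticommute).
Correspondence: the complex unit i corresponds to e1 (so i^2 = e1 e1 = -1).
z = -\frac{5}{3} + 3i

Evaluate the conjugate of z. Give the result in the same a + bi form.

In blades: z = -\frac{5}{3} + 3 e_{1}.
Conjugation here is Clifford conjugation: the scalar is fixed and the grade-1 and grade-2 blades all flip sign, giving -\frac{5}{3} - 3 e_{1}; translating back:
Answer: -\frac{5}{3} - 3i


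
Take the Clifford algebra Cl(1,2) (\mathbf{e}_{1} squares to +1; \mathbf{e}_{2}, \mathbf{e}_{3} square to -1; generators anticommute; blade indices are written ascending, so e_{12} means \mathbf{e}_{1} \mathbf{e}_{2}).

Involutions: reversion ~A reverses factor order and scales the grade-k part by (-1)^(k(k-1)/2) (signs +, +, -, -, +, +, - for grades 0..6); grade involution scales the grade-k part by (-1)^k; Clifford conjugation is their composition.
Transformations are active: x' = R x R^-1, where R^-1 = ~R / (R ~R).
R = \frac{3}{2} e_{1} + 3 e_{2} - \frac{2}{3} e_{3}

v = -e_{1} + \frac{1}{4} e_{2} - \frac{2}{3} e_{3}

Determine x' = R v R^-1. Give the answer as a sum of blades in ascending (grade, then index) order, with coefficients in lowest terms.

~R = \frac{3}{2} e_{1} + 3 e_{2} - \frac{2}{3} e_{3}, and R ~R = -\frac{259}{36}, so R^-1 = ~R / (-\frac{259}{36}).
R v = -\frac{97}{36} + \frac{27}{8} e_{12} - \frac{5}{3} e_{13} - \frac{11}{6} e_{23}
Answer: \frac{550}{259} e_{1} + \frac{2069}{1036} e_{2} + \frac{130}{777} e_{3}


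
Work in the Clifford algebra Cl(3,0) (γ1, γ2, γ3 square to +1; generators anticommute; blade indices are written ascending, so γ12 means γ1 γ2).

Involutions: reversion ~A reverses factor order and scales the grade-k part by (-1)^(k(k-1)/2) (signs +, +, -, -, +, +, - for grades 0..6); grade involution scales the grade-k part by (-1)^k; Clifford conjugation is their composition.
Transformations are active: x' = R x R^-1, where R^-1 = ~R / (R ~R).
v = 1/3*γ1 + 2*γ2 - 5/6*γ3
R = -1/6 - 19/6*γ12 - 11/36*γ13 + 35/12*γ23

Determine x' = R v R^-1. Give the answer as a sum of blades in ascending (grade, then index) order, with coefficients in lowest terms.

~R = -1/6 + 19/6*γ12 + 11/36*γ13 - 35/12*γ23, and R ~R = 12089/648, so R^-1 = ~R / (12089/648).
R v = -1325/216*γ1 - 41/24*γ2 - 151/27*γ3 + 38/9*γ123
Answer: 39766/36267*γ1 - 141/77*γ2 - 36275/72534*γ3


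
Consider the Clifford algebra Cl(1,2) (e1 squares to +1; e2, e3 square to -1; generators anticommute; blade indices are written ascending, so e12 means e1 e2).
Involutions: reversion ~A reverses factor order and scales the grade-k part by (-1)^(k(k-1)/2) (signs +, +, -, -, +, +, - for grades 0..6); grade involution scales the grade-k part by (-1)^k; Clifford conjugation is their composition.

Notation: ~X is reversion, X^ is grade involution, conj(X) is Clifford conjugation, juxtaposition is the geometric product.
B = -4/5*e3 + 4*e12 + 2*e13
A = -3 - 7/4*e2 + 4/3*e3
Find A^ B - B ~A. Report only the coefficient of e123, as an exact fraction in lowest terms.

first term: -16/15 + 13/3*e1 + 12/5*e3 - 12*e12 - 6*e13 - 7/5*e23 - 53/6*e123
second term: 16/15 + 13/3*e1 + 12/5*e3 - 12*e12 - 6*e13 - 7/5*e23 + 53/6*e123
Answer: -53/3


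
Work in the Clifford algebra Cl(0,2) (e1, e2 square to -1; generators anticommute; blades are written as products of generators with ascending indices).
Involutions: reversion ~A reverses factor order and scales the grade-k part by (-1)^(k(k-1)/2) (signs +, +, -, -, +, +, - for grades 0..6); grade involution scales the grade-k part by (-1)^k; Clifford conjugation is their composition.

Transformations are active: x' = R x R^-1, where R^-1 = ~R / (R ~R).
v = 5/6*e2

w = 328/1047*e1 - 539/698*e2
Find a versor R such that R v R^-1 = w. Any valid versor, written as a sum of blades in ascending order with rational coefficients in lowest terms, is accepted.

R = v + w = 328/1047*e1 + 64/1047*e2 works: the equal norms (-25/36) guarantee its sandwich swaps v into w.
Answer: 328/1047*e1 + 64/1047*e2


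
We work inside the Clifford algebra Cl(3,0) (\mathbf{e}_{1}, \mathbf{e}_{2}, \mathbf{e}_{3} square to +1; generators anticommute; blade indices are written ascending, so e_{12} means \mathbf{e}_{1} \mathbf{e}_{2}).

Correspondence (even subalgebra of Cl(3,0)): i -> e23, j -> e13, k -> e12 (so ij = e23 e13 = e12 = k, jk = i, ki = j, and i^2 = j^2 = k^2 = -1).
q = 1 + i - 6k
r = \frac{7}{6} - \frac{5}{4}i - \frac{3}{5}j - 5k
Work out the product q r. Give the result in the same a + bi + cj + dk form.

In blades: q = 1 - 6 e_{12} + e_{23}, r = \frac{7}{6} - 5 e_{12} - \frac{3}{5} e_{13} - \frac{5}{4} e_{23}.
Distribute q over r term by term (generator squares from the signature, products reordered to ascending indices): (1)*r = \frac{7}{6} - 5 e_{12} - \frac{3}{5} e_{13} - \frac{5}{4} e_{23}; (-6 e_{12})*r = -30 - 7 e_{12} + \frac{15}{2} e_{13} - \frac{18}{5} e_{23}; (e_{23})*r = \frac{5}{4} - \frac{3}{5} e_{12} + 5 e_{13} + \frac{7}{6} e_{23}.
Sum: -\frac{331}{12} - \frac{63}{5} e_{12} + \frac{119}{10} e_{13} - \frac{221}{60} e_{23}; translating back through the correspondence:
Answer: -\frac{331}{12} - \frac{221}{60}i + \frac{119}{10}j - \frac{63}{5}k


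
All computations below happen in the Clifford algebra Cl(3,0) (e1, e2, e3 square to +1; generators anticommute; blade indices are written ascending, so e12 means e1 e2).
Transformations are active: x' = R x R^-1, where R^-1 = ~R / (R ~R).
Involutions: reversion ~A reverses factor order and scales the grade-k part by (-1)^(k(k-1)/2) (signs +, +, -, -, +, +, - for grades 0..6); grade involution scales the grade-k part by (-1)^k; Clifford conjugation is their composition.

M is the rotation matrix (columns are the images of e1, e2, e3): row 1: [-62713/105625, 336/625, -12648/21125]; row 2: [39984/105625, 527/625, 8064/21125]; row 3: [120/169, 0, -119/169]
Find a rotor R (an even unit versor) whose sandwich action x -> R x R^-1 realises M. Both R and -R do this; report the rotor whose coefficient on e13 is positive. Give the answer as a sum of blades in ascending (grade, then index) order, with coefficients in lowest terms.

Method: write R = a + b12*e12 + b13*e13 + b23*e23 with a^2 + b12^2 + b13^2 + b23^2 = 1 (so R^-1 = ~R). Expanding the columns R e_j ~R gives tr M = 4a^2 - 1 and, from the antisymmetric part, M21 - M12 = -4a*b12, M13 - M31 = 4a*b13, M32 - M23 = -4a*b23.
Here tr M = -1921/4225, so a^2 = (1 + tr M)/4 = 576/4225 and a = ±24/65. Taking a = 24/65: M21 - M12 = -672/4225, M13 - M31 = -27648/21125, M32 - M23 = -8064/21125, giving b12 = 7/65, b13 = -288/325, b23 = 84/325, i.e. R = 24/65 + 7/65*e12 - 288/325*e13 + 84/325*e23.
Its e13 coefficient is negative, so report the other preimage -R.
Answer: -24/65 - 7/65*e12 + 288/325*e13 - 84/325*e23. Recall the cover is two-to-one: with M of trace -1921/4225, both preimages act alike, and the stated e13 sign chooses the sheet.


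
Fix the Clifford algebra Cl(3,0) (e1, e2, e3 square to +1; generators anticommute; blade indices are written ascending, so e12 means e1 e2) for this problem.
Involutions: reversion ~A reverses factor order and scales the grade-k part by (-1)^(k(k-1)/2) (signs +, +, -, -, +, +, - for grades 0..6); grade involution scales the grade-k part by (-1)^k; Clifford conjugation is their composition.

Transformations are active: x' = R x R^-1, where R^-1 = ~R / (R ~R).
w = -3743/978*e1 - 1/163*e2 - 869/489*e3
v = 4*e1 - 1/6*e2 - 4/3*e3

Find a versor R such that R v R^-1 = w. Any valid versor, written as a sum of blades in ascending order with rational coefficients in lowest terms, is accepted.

R = v + w = 169/978*e1 - 169/978*e2 - 507/163*e3 works: the equal norms (641/36) guarantee its sandwich swaps v into w.
Answer: 169/978*e1 - 169/978*e2 - 507/163*e3


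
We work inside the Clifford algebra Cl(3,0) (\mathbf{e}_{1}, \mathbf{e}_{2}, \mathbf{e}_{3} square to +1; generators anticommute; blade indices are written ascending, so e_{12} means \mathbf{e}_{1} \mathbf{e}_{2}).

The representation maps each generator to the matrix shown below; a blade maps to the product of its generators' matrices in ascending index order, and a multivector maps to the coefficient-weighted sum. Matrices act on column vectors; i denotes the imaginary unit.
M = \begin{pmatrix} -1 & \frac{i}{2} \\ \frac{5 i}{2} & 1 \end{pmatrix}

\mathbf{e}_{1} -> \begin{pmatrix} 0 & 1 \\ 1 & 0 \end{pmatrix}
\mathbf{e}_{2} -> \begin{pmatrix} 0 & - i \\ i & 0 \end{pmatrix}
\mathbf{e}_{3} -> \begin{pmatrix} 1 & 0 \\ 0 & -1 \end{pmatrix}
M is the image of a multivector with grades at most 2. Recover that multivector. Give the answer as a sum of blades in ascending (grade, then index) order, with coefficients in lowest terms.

Method: 1, rho(e_{1}), rho(e_{2}), rho(e_{3}) form a trace-orthogonal basis of the 2x2 complex matrices (tr(X Y) = 2 if X = Y, else 0), so M = m0*1 + m1*rho(e_{1}) + m2*rho(e_{2}) + m3*rho(e_{3}) with m0 = tr(M)/2 = 0, m1 = tr(M rho(e_{1}))/2 = \frac{3 i}{2}, m2 = tr(M rho(e_{2}))/2 = 1, m3 = tr(M rho(e_{3}))/2 = -1.
Multiplying table entries, the bivector images are rho(e_{12}) = i*rho(e_{3}), rho(e_{13}) = -i*rho(e_{2}), rho(e_{23}) = i*rho(e_{1}); with real blade coefficients the real parts of m0..m3 are the coefficients of 1, e_{1}, e_{2}, e_{3} and the imaginary parts give the bivectors (e_{23}: Im m1, e_{13}: -Im m2, e_{12}: Im m3).
Answer: e_{2} - e_{3} + \frac{3}{2} e_{23}


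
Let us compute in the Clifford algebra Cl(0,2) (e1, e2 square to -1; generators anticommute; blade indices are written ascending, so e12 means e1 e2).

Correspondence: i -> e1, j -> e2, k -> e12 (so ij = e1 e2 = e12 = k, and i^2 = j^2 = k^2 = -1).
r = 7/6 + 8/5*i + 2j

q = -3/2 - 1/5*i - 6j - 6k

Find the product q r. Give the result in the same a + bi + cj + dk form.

In blades: q = -3/2 - 1/5*e1 - 6*e2 - 6*e12, r = 7/6 + 8/5*e1 + 2*e2.
Distribute q over r term by term (generator squares from the signature, products reordered to ascending indices): (-3/2)*r = -7/4 - 12/5*e1 - 3*e2; (-1/5*e1)*r = 8/25 - 7/30*e1 - 2/5*e12; (-6*e2)*r = 12 - 7*e2 + 48/5*e12; (-6*e12)*r = 12*e1 - 48/5*e2 - 7*e12.
Sum: 1057/100 + 281/30*e1 - 98/5*e2 + 11/5*e12; translating back through the correspondence:
Answer: 1057/100 + 281/30*i - 98/5*j + 11/5*k


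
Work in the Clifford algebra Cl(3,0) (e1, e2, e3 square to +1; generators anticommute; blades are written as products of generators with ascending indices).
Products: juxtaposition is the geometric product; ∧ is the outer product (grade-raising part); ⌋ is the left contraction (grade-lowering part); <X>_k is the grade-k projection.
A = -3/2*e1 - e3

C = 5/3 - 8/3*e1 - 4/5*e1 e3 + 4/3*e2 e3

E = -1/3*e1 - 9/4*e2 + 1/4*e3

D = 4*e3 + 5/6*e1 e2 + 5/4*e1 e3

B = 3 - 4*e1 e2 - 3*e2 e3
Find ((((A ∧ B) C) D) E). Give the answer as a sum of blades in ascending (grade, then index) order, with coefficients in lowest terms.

step 1: -9/2*e1 - 3*e3 + 17/2*e1 e2 e3
step 2: 12 - 637/30*e1 - 14/5*e2 - 7/5*e3 - 8*e1 e3 - 68/3*e2 e3 + 49/6*e1 e2 e3
step 3: 22/5 - 335/12*e1 - 7067/72*e2 + 1055/72*e3 + 43/3*e1 e2 - 2297/45*e1 e3 - 268/15*e2 e3 + 7/3*e1 e2 e3
step 4: 3741/16 - 4183/90*e1 - 863/90*e2 - 15151/270*e3 + 13253/432*e1 e2 + 1363/432*e1 e3 + 551/72*e2 e3 - 4739/45*e1 e2 e3
Answer: 3741/16 - 4183/90*e1 - 863/90*e2 - 15151/270*e3 + 13253/432*e1 e2 + 1363/432*e1 e3 + 551/72*e2 e3 - 4739/45*e1 e2 e3


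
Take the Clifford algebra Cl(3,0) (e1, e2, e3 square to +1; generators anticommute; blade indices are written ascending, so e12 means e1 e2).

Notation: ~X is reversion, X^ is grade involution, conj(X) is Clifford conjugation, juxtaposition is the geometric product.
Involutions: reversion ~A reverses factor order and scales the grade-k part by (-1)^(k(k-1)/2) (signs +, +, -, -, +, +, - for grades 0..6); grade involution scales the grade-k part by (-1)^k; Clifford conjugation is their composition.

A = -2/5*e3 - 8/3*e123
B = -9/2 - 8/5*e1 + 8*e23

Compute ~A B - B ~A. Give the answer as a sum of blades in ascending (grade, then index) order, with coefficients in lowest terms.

first term: -64/3*e1 + 16/5*e2 + 9/5*e3 - 16/25*e13 - 64/15*e23 - 12*e123
second term: -64/3*e1 - 16/5*e2 + 9/5*e3 + 16/25*e13 - 64/15*e23 - 12*e123
Answer: 32/5*e2 - 32/25*e13


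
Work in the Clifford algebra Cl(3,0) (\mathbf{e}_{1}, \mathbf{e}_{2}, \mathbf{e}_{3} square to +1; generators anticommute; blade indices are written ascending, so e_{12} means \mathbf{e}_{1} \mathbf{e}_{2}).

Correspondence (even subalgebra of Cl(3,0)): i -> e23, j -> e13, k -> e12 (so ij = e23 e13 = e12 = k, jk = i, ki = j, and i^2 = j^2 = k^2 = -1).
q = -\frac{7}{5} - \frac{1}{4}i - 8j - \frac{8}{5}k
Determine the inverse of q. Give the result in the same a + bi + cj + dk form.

In blades: q = -\frac{7}{5} - \frac{8}{5} e_{12} - 8 e_{13} - \frac{1}{4} e_{23}.
With qbar = -\frac{7}{5} + \frac{8}{5} e_{12} + 8 e_{13} + \frac{1}{4} e_{23} (scalar fixed, mapped units negated), q qbar = \frac{27433}{400} (the sum of squared coefficients), so q^-1 = qbar / (\frac{27433}{400}) = -\frac{80}{3919} + \frac{640}{27433} e_{12} + \frac{3200}{27433} e_{13} + \frac{100}{27433} e_{23}; translating back:
Answer: -\frac{80}{3919} + \frac{100}{27433}i + \frac{3200}{27433}j + \frac{640}{27433}k


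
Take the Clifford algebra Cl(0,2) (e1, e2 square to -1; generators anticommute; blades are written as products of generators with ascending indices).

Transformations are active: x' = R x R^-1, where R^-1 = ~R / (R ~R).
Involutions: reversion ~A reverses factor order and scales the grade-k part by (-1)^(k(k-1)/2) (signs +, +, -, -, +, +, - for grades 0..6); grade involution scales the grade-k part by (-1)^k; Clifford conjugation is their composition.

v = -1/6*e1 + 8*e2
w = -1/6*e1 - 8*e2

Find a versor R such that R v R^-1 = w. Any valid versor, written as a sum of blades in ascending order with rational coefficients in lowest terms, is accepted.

R = v + w = -1/3*e1 works: the equal norms (-2305/36) guarantee its sandwich swaps v into w.
Answer: -1/3*e1


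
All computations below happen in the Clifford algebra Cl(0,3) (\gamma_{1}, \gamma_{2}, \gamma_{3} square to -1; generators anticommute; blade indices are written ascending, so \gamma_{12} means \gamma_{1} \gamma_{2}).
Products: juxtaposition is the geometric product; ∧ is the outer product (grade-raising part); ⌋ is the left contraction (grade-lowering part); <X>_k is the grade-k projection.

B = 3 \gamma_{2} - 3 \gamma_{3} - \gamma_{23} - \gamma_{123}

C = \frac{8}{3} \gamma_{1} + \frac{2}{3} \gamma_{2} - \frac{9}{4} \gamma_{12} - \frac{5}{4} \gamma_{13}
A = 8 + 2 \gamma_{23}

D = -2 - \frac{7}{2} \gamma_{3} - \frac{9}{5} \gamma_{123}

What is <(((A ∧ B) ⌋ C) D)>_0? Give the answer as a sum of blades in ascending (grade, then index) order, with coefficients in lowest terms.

step 1: 24 \gamma_{2} - 24 \gamma_{3} - 8 \gamma_{23} - 8 \gamma_{123}
step 2: -16 - 24 \gamma_{1}
step 3: 32 + 48 \gamma_{1} + 56 \gamma_{3} + 84 \gamma_{13} - \frac{216}{5} \gamma_{23} + \frac{144}{5} \gamma_{123}
step 4: 32
Answer: 32


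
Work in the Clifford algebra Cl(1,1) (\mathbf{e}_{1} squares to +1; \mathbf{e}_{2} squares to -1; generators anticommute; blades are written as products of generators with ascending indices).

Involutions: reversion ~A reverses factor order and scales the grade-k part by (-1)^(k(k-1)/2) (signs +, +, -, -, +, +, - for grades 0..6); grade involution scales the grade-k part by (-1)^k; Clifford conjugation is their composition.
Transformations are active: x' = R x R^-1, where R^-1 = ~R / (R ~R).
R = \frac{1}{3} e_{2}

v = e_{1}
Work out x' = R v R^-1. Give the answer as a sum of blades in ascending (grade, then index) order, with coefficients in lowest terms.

~R = \frac{1}{3} e_{2}, and R ~R = -\frac{1}{9}, so R^-1 = ~R / (-\frac{1}{9}).
R v = -\frac{1}{3} e_{1} e_{2}
Answer: -e_{1}


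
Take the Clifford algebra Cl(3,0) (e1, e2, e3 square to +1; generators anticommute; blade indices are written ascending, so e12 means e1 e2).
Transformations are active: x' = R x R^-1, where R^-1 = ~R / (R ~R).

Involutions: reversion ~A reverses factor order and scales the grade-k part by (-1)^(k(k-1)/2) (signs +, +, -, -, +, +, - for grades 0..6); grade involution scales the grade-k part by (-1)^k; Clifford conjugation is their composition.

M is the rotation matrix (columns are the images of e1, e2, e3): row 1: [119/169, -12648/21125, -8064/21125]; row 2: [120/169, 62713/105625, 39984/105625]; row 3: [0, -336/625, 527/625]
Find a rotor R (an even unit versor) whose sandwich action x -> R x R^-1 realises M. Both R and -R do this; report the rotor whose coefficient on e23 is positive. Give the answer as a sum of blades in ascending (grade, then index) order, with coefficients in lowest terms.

Method: write R = a + b12*e12 + b13*e13 + b23*e23 with a^2 + b12^2 + b13^2 + b23^2 = 1 (so R^-1 = ~R). Expanding the columns R e_j ~R gives tr M = 4a^2 - 1 and, from the antisymmetric part, M21 - M12 = -4a*b12, M13 - M31 = 4a*b13, M32 - M23 = -4a*b23.
Here tr M = 226151/105625, so a^2 = (1 + tr M)/4 = 82944/105625 and a = ±288/325. Taking a = 288/325: M21 - M12 = 27648/21125, M13 - M31 = -8064/21125, M32 - M23 = -96768/105625, giving b12 = -24/65, b13 = -7/65, b23 = 84/325, i.e. R = 288/325 - 24/65*e12 - 7/65*e13 + 84/325*e23.
Its e23 coefficient is already positive.
Answer: 288/325 - 24/65*e12 - 7/65*e13 + 84/325*e23. Key observation: the double cover Spin(3) -> SO(3) sends R and -R to the same matrix (trace 226151/105625 here), so the stated sign of the e23 coefficient is what selects one sheet.


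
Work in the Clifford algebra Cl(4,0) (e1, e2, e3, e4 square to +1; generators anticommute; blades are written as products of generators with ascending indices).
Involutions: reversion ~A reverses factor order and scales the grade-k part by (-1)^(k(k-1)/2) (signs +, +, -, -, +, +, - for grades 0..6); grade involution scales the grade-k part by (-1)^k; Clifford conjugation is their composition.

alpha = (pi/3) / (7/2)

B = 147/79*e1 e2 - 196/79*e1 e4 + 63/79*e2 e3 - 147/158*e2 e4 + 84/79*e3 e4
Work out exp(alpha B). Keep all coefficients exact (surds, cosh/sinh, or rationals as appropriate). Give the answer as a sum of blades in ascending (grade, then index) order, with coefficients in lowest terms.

B^2 term by term: the squares give (147/79)^2*(e1 e2)^2 + (-196/79)^2*(e1 e4)^2 + (63/79)^2*(e2 e3)^2 + (-147/158)^2*(e2 e4)^2 + (84/79)^2*(e3 e4)^2 = 21609/6241*(-1) + 38416/6241*(-1) + 3969/6241*(-1) + 21609/24964*(-1) + 7056/6241*(-1) = -49/4 (each basis 2-blade squares to minus the product of its generators' squares); cross terms between blades sharing an index anticommute and cancel; the commuting (index-disjoint) pairs give grade-4 terms 2*c*c'*(blade product), which cancel blade by blade — e1 e2 e3 e4: 24696/6241 - 24696/6241 = 0 — confirming B is simple. So B^2 = -49/4.
B^2 = -49/4 — the series telescopes trigonometrically here: l = 7/2, alpha*l = pi/3, so exp(alpha B) = cos(pi/3) + (sin(pi/3)/(7/2))*B = 1/2 + (sqrt(3)/7)*B.
Answer: 1/2 + 21*sqrt(3)/79*e1 e2 - 28*sqrt(3)/79*e1 e4 + 9*sqrt(3)/79*e2 e3 - 21*sqrt(3)/158*e2 e4 + 12*sqrt(3)/79*e3 e4


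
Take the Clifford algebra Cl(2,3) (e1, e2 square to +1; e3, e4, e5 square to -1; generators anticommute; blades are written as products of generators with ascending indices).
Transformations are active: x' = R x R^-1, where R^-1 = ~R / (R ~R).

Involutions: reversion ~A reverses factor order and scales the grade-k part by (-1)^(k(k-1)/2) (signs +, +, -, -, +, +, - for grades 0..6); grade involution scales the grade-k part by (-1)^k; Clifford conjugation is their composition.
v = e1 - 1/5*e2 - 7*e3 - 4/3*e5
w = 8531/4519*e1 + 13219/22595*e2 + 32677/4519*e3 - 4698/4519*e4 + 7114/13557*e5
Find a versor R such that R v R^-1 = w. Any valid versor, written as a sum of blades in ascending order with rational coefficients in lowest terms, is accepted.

Equal squares first: v^2 = w^2 = -11191/225. Then v + w = 13050/4519*e1 + 1740/4519*e2 + 1044/4519*e3 - 4698/4519*e4 - 3654/4519*e5 is a versor taking v to w, provided it is invertible.
Answer: 13050/4519*e1 + 1740/4519*e2 + 1044/4519*e3 - 4698/4519*e4 - 3654/4519*e5


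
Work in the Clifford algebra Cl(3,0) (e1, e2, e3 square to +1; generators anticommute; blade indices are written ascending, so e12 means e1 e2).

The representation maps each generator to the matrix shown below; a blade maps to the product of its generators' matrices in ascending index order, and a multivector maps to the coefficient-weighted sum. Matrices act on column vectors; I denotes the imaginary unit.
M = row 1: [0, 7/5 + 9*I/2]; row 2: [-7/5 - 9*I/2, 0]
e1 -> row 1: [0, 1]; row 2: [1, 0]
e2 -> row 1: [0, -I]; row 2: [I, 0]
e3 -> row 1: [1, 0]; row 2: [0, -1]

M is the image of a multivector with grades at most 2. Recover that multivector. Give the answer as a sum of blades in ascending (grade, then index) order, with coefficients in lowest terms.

Method: 1, rho(e1), rho(e2), rho(e3) form a trace-orthogonal basis of the 2x2 complex matrices (tr(X Y) = 2 if X = Y, else 0), so M = m0*1 + m1*rho(e1) + m2*rho(e2) + m3*rho(e3) with m0 = tr(M)/2 = 0, m1 = tr(M rho(e1))/2 = 0, m2 = tr(M rho(e2))/2 = -9/2 + 7*I/5, m3 = tr(M rho(e3))/2 = 0.
Multiplying table entries, the bivector images are rho(e12) = I*rho(e3), rho(e13) = -I*rho(e2), rho(e23) = I*rho(e1); with real blade coefficients the real parts of m0..m3 are the coefficients of 1, e1, e2, e3 and the imaginary parts give the bivectors (e23: Im m1, e13: -Im m2, e12: Im m3).
Answer: -9/2*e2 - 7/5*e13


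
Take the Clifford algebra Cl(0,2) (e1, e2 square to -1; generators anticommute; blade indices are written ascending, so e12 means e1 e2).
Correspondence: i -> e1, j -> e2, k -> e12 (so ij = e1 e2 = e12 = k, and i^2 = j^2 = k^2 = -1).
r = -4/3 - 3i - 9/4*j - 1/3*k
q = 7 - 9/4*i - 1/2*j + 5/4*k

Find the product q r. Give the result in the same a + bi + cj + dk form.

In blades: q = 7 - 9/4*e1 - 1/2*e2 + 5/4*e12, r = -4/3 - 3*e1 - 9/4*e2 - 1/3*e12.
Distribute q over r term by term (generator squares from the signature, products reordered to ascending indices): (7)*r = -28/3 - 21*e1 - 63/4*e2 - 7/3*e12; (-9/4*e1)*r = -27/4 + 3*e1 - 3/4*e2 + 81/16*e12; (-1/2*e2)*r = -9/8 + 1/6*e1 + 2/3*e2 - 3/2*e12; (5/4*e12)*r = 5/12 + 45/16*e1 - 15/4*e2 - 5/3*e12.
Sum: -403/24 - 721/48*e1 - 235/12*e2 - 7/16*e12; translating back through the correspondence:
Answer: -403/24 - 721/48*i - 235/12*j - 7/16*k


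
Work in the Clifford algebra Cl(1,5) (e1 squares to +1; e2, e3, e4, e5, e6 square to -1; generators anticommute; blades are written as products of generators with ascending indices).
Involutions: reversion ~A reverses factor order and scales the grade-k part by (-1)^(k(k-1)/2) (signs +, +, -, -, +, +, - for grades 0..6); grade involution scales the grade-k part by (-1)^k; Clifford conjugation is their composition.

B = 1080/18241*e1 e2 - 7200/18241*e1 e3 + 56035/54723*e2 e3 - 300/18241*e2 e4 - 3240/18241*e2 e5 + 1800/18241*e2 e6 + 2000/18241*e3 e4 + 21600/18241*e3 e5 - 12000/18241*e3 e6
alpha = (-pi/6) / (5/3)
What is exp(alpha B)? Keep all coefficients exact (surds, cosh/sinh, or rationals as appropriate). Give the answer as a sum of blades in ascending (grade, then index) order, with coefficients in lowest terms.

B^2 term by term: the squares give (1080/18241)^2*(e1 e2)^2 + (-7200/18241)^2*(e1 e3)^2 + (56035/54723)^2*(e2 e3)^2 + (-300/18241)^2*(e2 e4)^2 + (-3240/18241)^2*(e2 e5)^2 + (1800/18241)^2*(e2 e6)^2 + (2000/18241)^2*(e3 e4)^2 + (21600/18241)^2*(e3 e5)^2 + (-12000/18241)^2*(e3 e6)^2 = 1166400/332734081*(+1) + 51840000/332734081*(+1) + 3139921225/2994606729*(-1) + 90000/332734081*(-1) + 10497600/332734081*(-1) + 3240000/332734081*(-1) + 4000000/332734081*(-1) + 466560000/332734081*(-1) + 144000000/332734081*(-1) = -25/9 (each basis 2-blade squares to minus the product of its generators' squares); cross terms between blades sharing an index anticommute and cancel; the commuting (index-disjoint) pairs give grade-4 terms 2*c*c'*(blade product), which cancel blade by blade — e1 e2 e3 e4: 4320000/332734081 - 4320000/332734081 = 0; e1 e2 e3 e5: 46656000/332734081 - 46656000/332734081 = 0; e1 e2 e3 e6: -25920000/332734081 + 25920000/332734081 = 0; e2 e3 e4 e5: 12960000/332734081 - 12960000/332734081 = 0; e2 e3 e4 e6: -7200000/332734081 + 7200000/332734081 = 0; e2 e3 e5 e6: -77760000/332734081 + 77760000/332734081 = 0 — confirming B is simple. So B^2 = -25/9.
B^2 = -25/9 — the series telescopes trigonometrically here: l = 5/3, alpha*l = -pi/6, so exp(alpha B) = cos(-pi/6) + (sin(-pi/6)/(5/3))*B = sqrt(3)/2 + (-3/10)*B.
Answer: sqrt(3)/2 - 324/18241*e1 e2 + 2160/18241*e1 e3 - 11207/36482*e2 e3 + 90/18241*e2 e4 + 972/18241*e2 e5 - 540/18241*e2 e6 - 600/18241*e3 e4 - 6480/18241*e3 e5 + 3600/18241*e3 e6
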